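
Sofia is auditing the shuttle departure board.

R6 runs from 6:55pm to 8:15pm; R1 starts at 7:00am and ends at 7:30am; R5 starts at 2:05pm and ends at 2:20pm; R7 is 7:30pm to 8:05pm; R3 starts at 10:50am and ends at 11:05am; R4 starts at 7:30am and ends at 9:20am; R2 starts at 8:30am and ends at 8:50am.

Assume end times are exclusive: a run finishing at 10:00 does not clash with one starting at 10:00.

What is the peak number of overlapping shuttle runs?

2

Sweep the timeline, counting +1 at each start and −1 at each end (ends before starts at a tie):
7:00am start R1 → 1
7:30am end R1 → 0
7:30am start R4 → 1
8:30am start R2 → 2
8:50am end R2 → 1
9:20am end R4 → 0
10:50am start R3 → 1
11:05am end R3 → 0
2:05pm start R5 → 1
2:20pm end R5 → 0
6:55pm start R6 → 1
7:30pm start R7 → 2
8:05pm end R7 → 1
8:15pm end R6 → 0
Peak is 2, at 8:30am (R2, R4).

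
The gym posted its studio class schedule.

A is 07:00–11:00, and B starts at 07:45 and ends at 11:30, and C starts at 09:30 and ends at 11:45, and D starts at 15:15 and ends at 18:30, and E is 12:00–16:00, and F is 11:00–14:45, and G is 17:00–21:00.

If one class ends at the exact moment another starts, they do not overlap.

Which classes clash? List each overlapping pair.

Sorted by start: A, B, C, F, E, D, G.
B starts before A ends → A and B overlap.
C starts before A ends → A and C overlap.
F starts exactly when A ends (back-to-back, no overlap), so nothing later overlaps A either.
C starts before B ends → B and C overlap.
F starts before B ends → B and F overlap.
E starts after B ends, so nothing later overlaps B either.
F starts before C ends → C and F overlap.
E starts after C ends, so nothing later overlaps C either.
E starts before F ends → F and E overlap.
D starts after F ends, so nothing later overlaps F either.
D starts before E ends → E and D overlap.
G starts after E ends.
G starts before D ends → D and G overlap.

A & B, A & C, B & C, B & F, C & F, D & E, D & G, E & F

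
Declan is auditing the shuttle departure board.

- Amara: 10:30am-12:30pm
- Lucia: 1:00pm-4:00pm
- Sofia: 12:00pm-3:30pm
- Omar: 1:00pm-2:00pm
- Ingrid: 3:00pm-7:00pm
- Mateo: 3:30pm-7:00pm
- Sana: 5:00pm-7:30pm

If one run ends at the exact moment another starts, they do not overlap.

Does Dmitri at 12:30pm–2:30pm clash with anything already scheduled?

Amara: ends 12:30pm at or before Dmitri starts 12:30pm → clear.
Sofia: starts 12:00pm before Dmitri ends 2:30pm, and ends 3:30pm after Dmitri starts 12:30pm → overlap.
Lucia: starts 1:00pm before Dmitri ends 2:30pm, and ends 4:00pm after Dmitri starts 12:30pm → overlap.
Omar: starts 1:00pm before Dmitri ends 2:30pm, and ends 2:00pm after Dmitri starts 12:30pm → overlap.
Ingrid: starts 3:00pm at or after Dmitri ends 2:30pm → clear.
Mateo: starts 3:30pm at or after Dmitri ends 2:30pm → clear.
Sana: starts 5:00pm at or after Dmitri ends 2:30pm → clear.
Dmitri overlaps Lucia, Sofia, Omar.

Yes — it overlaps Lucia, Omar, Sofia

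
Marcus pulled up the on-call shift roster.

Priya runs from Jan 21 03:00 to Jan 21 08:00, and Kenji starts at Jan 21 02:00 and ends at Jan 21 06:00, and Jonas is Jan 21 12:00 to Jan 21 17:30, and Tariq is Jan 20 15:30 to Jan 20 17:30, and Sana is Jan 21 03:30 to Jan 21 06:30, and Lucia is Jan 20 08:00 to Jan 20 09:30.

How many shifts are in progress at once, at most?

Sort all start/end points and keep a running count:
Jan 20 08:00 start Lucia → 1
Jan 20 09:30 end Lucia → 0
Jan 20 15:30 start Tariq → 1
Jan 20 17:30 end Tariq → 0
Jan 21 02:00 start Kenji → 1
Jan 21 03:00 start Priya → 2
Jan 21 03:30 start Sana → 3
Jan 21 06:00 end Kenji → 2
Jan 21 06:30 end Sana → 1
Jan 21 08:00 end Priya → 0
Jan 21 12:00 start Jonas → 1
Jan 21 17:30 end Jonas → 0
Peak is 3, at Jan 21 03:30 (Kenji, Priya, Sana).

3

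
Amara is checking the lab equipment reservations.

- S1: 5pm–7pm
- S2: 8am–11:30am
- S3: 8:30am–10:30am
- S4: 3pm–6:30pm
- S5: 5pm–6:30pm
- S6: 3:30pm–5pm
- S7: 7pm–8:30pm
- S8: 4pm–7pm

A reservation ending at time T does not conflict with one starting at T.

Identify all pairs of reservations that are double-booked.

Sorted by start: S2, S3, S4, S6, S8, S1, S5, S7.
S3 starts before S2 ends → S2 and S3 overlap.
S4 starts after S2 ends, so nothing later overlaps S2 either.
S4 starts after S3 ends, so nothing later overlaps S3 either.
S6 starts before S4 ends → S4 and S6 overlap.
S8 starts before S4 ends → S4 and S8 overlap.
S1 starts before S4 ends → S4 and S1 overlap.
S5 starts before S4 ends → S4 and S5 overlap.
S7 starts after S4 ends.
S8 starts before S6 ends → S6 and S8 overlap.
S1 starts exactly when S6 ends (back-to-back, no overlap), so nothing later overlaps S6 either.
S1 starts before S8 ends → S8 and S1 overlap.
S5 starts before S8 ends → S8 and S5 overlap.
S7 starts exactly when S8 ends (back-to-back, no overlap).
S5 starts before S1 ends → S1 and S5 overlap.
S7 starts exactly when S1 ends (back-to-back, no overlap).
S7 starts after S5 ends.

S1 & S4, S1 & S5, S1 & S8, S2 & S3, S4 & S5, S4 & S6, S4 & S8, S5 & S8, S6 & S8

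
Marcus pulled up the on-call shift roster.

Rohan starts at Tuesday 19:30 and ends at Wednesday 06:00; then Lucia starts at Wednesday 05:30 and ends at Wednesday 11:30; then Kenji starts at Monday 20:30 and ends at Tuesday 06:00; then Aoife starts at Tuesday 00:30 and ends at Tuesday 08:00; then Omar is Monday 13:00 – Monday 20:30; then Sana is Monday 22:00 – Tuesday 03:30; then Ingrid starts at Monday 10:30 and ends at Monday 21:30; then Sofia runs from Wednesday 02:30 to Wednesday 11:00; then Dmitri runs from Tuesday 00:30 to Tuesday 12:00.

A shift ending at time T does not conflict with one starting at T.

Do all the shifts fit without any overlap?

No

Sorted by start: Ingrid, Omar, Kenji, Sana, Dmitri, Aoife, Rohan, Sofia, Lucia.
Omar starts before Ingrid ends → Ingrid and Omar overlap.
That's a conflict, so the schedule is not conflict-free.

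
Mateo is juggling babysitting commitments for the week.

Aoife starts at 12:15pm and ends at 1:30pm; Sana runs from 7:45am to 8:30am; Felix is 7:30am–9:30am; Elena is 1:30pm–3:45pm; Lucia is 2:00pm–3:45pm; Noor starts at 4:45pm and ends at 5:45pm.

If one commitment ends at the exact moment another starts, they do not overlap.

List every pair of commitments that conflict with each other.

Sorted by start: Felix, Sana, Aoife, Elena, Lucia, Noor.
Sana starts before Felix ends → Felix and Sana overlap.
Aoife starts after Felix ends, so Felix has no further overlaps.
Aoife starts after Sana ends, so Sana has no further overlaps.
Elena starts exactly when Aoife ends (back-to-back, no overlap), so Aoife has no further overlaps.
Lucia starts before Elena ends → Elena and Lucia overlap.
Noor starts after Elena ends.
Noor starts after Lucia ends.

Elena & Lucia, Felix & Sana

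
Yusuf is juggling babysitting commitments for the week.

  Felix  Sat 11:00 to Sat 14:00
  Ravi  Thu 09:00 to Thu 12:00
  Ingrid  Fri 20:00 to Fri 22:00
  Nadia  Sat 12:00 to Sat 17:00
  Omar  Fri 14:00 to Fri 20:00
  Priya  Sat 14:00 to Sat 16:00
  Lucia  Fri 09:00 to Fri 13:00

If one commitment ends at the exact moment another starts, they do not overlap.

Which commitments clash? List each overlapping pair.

Sorted by start: Ravi, Lucia, Omar, Ingrid, Felix, Nadia, Priya.
Lucia starts after Ravi ends — done with Ravi.
Omar starts after Lucia ends — done with Lucia.
Ingrid starts exactly when Omar ends (back-to-back, no overlap) — done with Omar.
Felix starts after Ingrid ends — done with Ingrid.
Nadia starts before Felix ends → Felix and Nadia overlap.
Priya starts exactly when Felix ends (back-to-back, no overlap).
Priya starts before Nadia ends → Nadia and Priya overlap.

Felix & Nadia, Nadia & Priya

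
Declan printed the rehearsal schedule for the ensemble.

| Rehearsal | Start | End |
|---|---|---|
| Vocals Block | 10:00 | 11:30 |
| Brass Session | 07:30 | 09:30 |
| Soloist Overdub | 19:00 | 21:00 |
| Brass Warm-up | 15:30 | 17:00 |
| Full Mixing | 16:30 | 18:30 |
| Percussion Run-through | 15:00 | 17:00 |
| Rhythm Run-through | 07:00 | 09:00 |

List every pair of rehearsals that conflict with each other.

Brass Session & Rhythm Run-through, Brass Warm-up & Full Mixing, Brass Warm-up & Percussion Run-through, Full Mixing & Percussion Run-through

Sorted by start: Rhythm Run-through, Brass Session, Vocals Block, Percussion Run-through, Brass Warm-up, Full Mixing, Soloist Overdub.
Brass Session starts before Rhythm Run-through ends → Rhythm Run-through and Brass Session overlap.
Vocals Block starts after Rhythm Run-through ends, so nothing later overlaps Rhythm Run-through either.
Vocals Block starts after Brass Session ends, so nothing later overlaps Brass Session either.
Percussion Run-through starts after Vocals Block ends, so nothing later overlaps Vocals Block either.
Brass Warm-up starts before Percussion Run-through ends → Percussion Run-through and Brass Warm-up overlap.
Full Mixing starts before Percussion Run-through ends → Percussion Run-through and Full Mixing overlap.
Soloist Overdub starts after Percussion Run-through ends.
Full Mixing starts before Brass Warm-up ends → Brass Warm-up and Full Mixing overlap.
Soloist Overdub starts after Brass Warm-up ends.
Soloist Overdub starts after Full Mixing ends.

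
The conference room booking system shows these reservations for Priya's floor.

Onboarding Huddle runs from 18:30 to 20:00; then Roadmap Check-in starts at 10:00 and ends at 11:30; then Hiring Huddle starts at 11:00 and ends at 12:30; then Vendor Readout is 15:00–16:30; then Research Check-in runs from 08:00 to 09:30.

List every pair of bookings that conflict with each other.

Sorted by start: Research Check-in, Roadmap Check-in, Hiring Huddle, Vendor Readout, Onboarding Huddle.
Roadmap Check-in starts after Research Check-in ends, so nothing later overlaps Research Check-in either.
Hiring Huddle starts before Roadmap Check-in ends → Roadmap Check-in and Hiring Huddle overlap.
Vendor Readout starts after Roadmap Check-in ends, so nothing later overlaps Roadmap Check-in either.
Vendor Readout starts after Hiring Huddle ends, so nothing later overlaps Hiring Huddle either.
Onboarding Huddle starts after Vendor Readout ends.

Hiring Huddle & Roadmap Check-in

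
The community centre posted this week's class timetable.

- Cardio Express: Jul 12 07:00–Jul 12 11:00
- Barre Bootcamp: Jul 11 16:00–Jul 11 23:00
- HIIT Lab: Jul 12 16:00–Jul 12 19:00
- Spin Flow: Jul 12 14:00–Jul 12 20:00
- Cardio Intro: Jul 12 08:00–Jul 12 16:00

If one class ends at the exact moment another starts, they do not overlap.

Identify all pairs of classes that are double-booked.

Sorted by start: Barre Bootcamp, Cardio Express, Cardio Intro, Spin Flow, HIIT Lab.
Cardio Express starts after Barre Bootcamp ends, so Barre Bootcamp has no further overlaps.
Cardio Intro starts before Cardio Express ends → Cardio Express and Cardio Intro overlap.
Spin Flow starts after Cardio Express ends, so Cardio Express has no further overlaps.
Spin Flow starts before Cardio Intro ends → Cardio Intro and Spin Flow overlap.
HIIT Lab starts exactly when Cardio Intro ends (back-to-back, no overlap).
HIIT Lab starts before Spin Flow ends → Spin Flow and HIIT Lab overlap.

Cardio Express & Cardio Intro, Cardio Intro & Spin Flow, HIIT Lab & Spin Flow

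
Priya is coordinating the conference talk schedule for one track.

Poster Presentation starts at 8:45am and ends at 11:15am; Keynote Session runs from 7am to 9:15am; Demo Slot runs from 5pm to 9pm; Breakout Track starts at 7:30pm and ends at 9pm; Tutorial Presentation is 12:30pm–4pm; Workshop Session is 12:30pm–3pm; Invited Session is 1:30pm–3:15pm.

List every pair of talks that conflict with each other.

Breakout Track & Demo Slot, Invited Session & Tutorial Presentation, Invited Session & Workshop Session, Keynote Session & Poster Presentation, Tutorial Presentation & Workshop Session

Sorted by start: Keynote Session, Poster Presentation, Tutorial Presentation, Workshop Session, Invited Session, Demo Slot, Breakout Track.
Poster Presentation starts before Keynote Session ends → Keynote Session and Poster Presentation overlap.
Tutorial Presentation starts after Keynote Session ends, so nothing later overlaps Keynote Session either.
Tutorial Presentation starts after Poster Presentation ends, so nothing later overlaps Poster Presentation either.
Workshop Session starts before Tutorial Presentation ends → Tutorial Presentation and Workshop Session overlap.
Invited Session starts before Tutorial Presentation ends → Tutorial Presentation and Invited Session overlap.
Demo Slot starts after Tutorial Presentation ends, so nothing later overlaps Tutorial Presentation either.
Invited Session starts before Workshop Session ends → Workshop Session and Invited Session overlap.
Demo Slot starts after Workshop Session ends, so nothing later overlaps Workshop Session either.
Demo Slot starts after Invited Session ends, so nothing later overlaps Invited Session either.
Breakout Track starts before Demo Slot ends → Demo Slot and Breakout Track overlap.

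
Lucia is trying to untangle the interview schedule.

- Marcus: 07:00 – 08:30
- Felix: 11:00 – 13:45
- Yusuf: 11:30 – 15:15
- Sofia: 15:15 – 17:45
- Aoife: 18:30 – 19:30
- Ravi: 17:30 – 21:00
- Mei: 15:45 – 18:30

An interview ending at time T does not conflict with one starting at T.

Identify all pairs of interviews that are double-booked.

Aoife & Ravi, Felix & Yusuf, Mei & Ravi, Mei & Sofia, Ravi & Sofia

Check each pair: they overlap iff neither finishes before the other starts.
Sorted by start: Marcus, Felix, Yusuf, Sofia, Mei, Ravi, Aoife.
Felix starts after Marcus ends, so nothing later overlaps Marcus either.
Yusuf starts before Felix ends → Felix and Yusuf overlap.
Sofia starts after Felix ends, so nothing later overlaps Felix either.
Sofia starts exactly when Yusuf ends (back-to-back, no overlap), so nothing later overlaps Yusuf either.
Mei starts before Sofia ends → Sofia and Mei overlap.
Ravi starts before Sofia ends → Sofia and Ravi overlap.
Aoife starts after Sofia ends.
Ravi starts before Mei ends → Mei and Ravi overlap.
Aoife starts exactly when Mei ends (back-to-back, no overlap).
Aoife starts before Ravi ends → Ravi and Aoife overlap.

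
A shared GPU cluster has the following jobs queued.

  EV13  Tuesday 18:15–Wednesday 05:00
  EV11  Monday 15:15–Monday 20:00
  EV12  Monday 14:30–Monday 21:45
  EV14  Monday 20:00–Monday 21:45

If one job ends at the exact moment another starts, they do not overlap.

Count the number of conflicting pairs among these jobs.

2

Sorted by start: EV12, EV11, EV14, EV13.
EV11 starts before EV12 ends → EV12 and EV11 overlap.
EV14 starts before EV12 ends → EV12 and EV14 overlap.
EV13 starts after EV12 ends.
EV14 starts exactly when EV11 ends (back-to-back, no overlap), so nothing later overlaps EV11 either.
EV13 starts after EV14 ends.
Overlapping pairs: EV11 & EV12, EV12 & EV14 — 2 in total.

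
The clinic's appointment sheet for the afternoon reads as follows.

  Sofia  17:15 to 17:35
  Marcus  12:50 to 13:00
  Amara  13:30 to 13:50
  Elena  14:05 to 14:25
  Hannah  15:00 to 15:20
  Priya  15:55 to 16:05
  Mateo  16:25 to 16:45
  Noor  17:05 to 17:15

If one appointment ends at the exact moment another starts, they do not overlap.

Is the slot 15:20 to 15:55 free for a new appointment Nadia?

Marcus: ends 13:00 at or before Nadia starts 15:20 → clear.
Amara: ends 13:50 at or before Nadia starts 15:20 → clear.
Elena: ends 14:25 at or before Nadia starts 15:20 → clear.
Hannah: ends 15:20 at or before Nadia starts 15:20 → clear.
Priya: starts 15:55 at or after Nadia ends 15:55 → clear.
Mateo: starts 16:25 at or after Nadia ends 15:55 → clear.
Noor: starts 17:05 at or after Nadia ends 15:55 → clear.
Sofia: starts 17:15 at or after Nadia ends 15:55 → clear.

Yes — the slot is free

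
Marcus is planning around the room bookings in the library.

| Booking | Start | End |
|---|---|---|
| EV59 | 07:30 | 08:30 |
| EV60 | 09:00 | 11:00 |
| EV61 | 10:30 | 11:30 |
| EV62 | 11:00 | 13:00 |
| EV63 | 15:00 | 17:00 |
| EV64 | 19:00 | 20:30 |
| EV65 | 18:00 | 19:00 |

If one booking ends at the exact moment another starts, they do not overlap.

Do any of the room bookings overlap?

Sorted by start: EV59, EV60, EV61, EV62, EV63, EV65, EV64.
EV60 starts after EV59 ends, so EV59 has no further overlaps.
EV61 starts before EV60 ends → EV60 and EV61 overlap.
That's a conflict, so the schedule is not conflict-free.

Yes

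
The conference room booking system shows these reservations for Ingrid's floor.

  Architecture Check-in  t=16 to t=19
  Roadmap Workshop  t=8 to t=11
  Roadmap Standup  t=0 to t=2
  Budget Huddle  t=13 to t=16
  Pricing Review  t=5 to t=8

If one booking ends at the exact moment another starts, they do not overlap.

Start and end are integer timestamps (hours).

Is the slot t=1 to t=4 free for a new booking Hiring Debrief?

No — it overlaps Roadmap Standup

Roadmap Standup: starts t=0 before Hiring Debrief ends t=4, and ends t=2 after Hiring Debrief starts t=1 → overlap.
Pricing Review: starts t=5 at or after Hiring Debrief ends t=4 → clear.
Roadmap Workshop: starts t=8 at or after Hiring Debrief ends t=4 → clear.
Budget Huddle: starts t=13 at or after Hiring Debrief ends t=4 → clear.
Architecture Check-in: starts t=16 at or after Hiring Debrief ends t=4 → clear.
Hiring Debrief overlaps Roadmap Standup.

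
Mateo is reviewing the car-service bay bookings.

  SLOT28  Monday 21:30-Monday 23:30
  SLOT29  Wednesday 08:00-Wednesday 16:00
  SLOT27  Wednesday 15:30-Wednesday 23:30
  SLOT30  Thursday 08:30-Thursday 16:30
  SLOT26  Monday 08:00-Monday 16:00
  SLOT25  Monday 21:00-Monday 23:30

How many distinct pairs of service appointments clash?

Sorted by start: SLOT26, SLOT25, SLOT28, SLOT29, SLOT27, SLOT30.
SLOT25 starts after SLOT26 ends, so nothing later overlaps SLOT26 either.
SLOT28 starts before SLOT25 ends → SLOT25 and SLOT28 overlap.
SLOT29 starts after SLOT25 ends, so nothing later overlaps SLOT25 either.
SLOT29 starts after SLOT28 ends, so nothing later overlaps SLOT28 either.
SLOT27 starts before SLOT29 ends → SLOT29 and SLOT27 overlap.
SLOT30 starts after SLOT29 ends.
SLOT30 starts after SLOT27 ends.
Overlapping pairs: SLOT25 & SLOT28, SLOT27 & SLOT29 — 2 in total.

2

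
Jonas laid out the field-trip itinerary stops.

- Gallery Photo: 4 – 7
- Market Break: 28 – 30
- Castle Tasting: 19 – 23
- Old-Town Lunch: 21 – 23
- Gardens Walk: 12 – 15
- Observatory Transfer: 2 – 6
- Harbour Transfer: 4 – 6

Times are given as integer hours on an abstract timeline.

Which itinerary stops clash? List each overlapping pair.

Castle Tasting & Old-Town Lunch, Gallery Photo & Harbour Transfer, Gallery Photo & Observatory Transfer, Harbour Transfer & Observatory Transfer

Sorted by start: Observatory Transfer, Gallery Photo, Harbour Transfer, Gardens Walk, Castle Tasting, Old-Town Lunch, Market Break.
Gallery Photo starts before Observatory Transfer ends → Observatory Transfer and Gallery Photo overlap.
Harbour Transfer starts before Observatory Transfer ends → Observatory Transfer and Harbour Transfer overlap.
Gardens Walk starts after Observatory Transfer ends; Observatory Transfer is clear from here.
Harbour Transfer starts before Gallery Photo ends → Gallery Photo and Harbour Transfer overlap.
Gardens Walk starts after Gallery Photo ends; Gallery Photo is clear from here.
Gardens Walk starts after Harbour Transfer ends; Harbour Transfer is clear from here.
Castle Tasting starts after Gardens Walk ends; Gardens Walk is clear from here.
Old-Town Lunch starts before Castle Tasting ends → Castle Tasting and Old-Town Lunch overlap.
Market Break starts after Castle Tasting ends.
Market Break starts after Old-Town Lunch ends.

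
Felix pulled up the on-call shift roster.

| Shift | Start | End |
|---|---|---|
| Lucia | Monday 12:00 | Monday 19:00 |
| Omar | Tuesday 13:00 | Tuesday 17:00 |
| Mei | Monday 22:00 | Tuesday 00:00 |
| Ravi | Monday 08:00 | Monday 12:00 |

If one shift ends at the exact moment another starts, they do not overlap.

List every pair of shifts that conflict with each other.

none

Sorted by start: Ravi, Lucia, Mei, Omar.
Lucia starts exactly when Ravi ends (back-to-back, no overlap), so nothing later overlaps Ravi either.
Mei starts after Lucia ends, so nothing later overlaps Lucia either.
Omar starts after Mei ends.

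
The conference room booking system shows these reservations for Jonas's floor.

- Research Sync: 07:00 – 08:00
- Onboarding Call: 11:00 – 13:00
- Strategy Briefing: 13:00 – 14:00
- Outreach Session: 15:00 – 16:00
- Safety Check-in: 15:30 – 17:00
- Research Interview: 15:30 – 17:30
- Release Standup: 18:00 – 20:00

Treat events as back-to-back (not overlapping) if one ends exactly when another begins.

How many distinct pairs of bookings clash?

Check each pair: they overlap iff neither finishes before the other starts.
Sorted by start: Research Sync, Onboarding Call, Strategy Briefing, Outreach Session, Safety Check-in, Research Interview, Release Standup.
Onboarding Call starts after Research Sync ends; Research Sync is clear from here.
Strategy Briefing starts exactly when Onboarding Call ends (back-to-back, no overlap); Onboarding Call is clear from here.
Outreach Session starts after Strategy Briefing ends; Strategy Briefing is clear from here.
Safety Check-in starts before Outreach Session ends → Outreach Session and Safety Check-in overlap.
Research Interview starts before Outreach Session ends → Outreach Session and Research Interview overlap.
Release Standup starts after Outreach Session ends.
Research Interview starts before Safety Check-in ends → Safety Check-in and Research Interview overlap.
Release Standup starts after Safety Check-in ends.
Release Standup starts after Research Interview ends.
Overlapping pairs: Outreach Session & Research Interview, Outreach Session & Safety Check-in, Research Interview & Safety Check-in — 3 in total.

3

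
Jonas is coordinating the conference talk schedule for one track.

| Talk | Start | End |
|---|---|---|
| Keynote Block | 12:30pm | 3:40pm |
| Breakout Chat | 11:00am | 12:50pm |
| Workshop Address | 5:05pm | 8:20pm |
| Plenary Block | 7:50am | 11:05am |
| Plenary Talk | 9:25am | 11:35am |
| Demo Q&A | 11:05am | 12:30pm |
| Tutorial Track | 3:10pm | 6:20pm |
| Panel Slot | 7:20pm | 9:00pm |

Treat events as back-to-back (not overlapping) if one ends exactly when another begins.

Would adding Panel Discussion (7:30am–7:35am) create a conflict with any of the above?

No — it doesn't clash with anything

Plenary Block: starts 7:50am at or after Panel Discussion ends 7:35am → clear.
Plenary Talk: starts 9:25am at or after Panel Discussion ends 7:35am → clear.
Breakout Chat: starts 11:00am at or after Panel Discussion ends 7:35am → clear.
Demo Q&A: starts 11:05am at or after Panel Discussion ends 7:35am → clear.
Keynote Block: starts 12:30pm at or after Panel Discussion ends 7:35am → clear.
Tutorial Track: starts 3:10pm at or after Panel Discussion ends 7:35am → clear.
Workshop Address: starts 5:05pm at or after Panel Discussion ends 7:35am → clear.
Panel Slot: starts 7:20pm at or after Panel Discussion ends 7:35am → clear.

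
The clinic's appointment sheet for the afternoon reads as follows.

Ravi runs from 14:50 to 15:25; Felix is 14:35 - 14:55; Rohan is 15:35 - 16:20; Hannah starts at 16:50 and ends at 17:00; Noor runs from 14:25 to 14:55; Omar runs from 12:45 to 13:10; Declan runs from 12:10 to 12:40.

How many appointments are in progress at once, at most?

Sort all start/end points and keep a running count:
12:10 start Declan → 1
12:40 end Declan → 0
12:45 start Omar → 1
13:10 end Omar → 0
14:25 start Noor → 1
14:35 start Felix → 2
14:50 start Ravi → 3
14:55 end Felix → 2
14:55 end Noor → 1
15:25 end Ravi → 0
15:35 start Rohan → 1
16:20 end Rohan → 0
16:50 start Hannah → 1
17:00 end Hannah → 0
Peak is 3, at 14:50 (Felix, Noor, Ravi).

3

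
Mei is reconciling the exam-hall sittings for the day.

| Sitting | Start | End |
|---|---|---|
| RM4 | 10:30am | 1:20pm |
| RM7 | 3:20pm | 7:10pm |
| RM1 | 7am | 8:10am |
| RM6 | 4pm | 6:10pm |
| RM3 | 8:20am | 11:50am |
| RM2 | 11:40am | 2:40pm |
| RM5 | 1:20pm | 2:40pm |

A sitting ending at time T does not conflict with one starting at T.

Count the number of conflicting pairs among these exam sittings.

Sorted by start: RM1, RM3, RM4, RM2, RM5, RM7, RM6.
RM3 starts after RM1 ends; RM1 is clear from here.
RM4 starts before RM3 ends → RM3 and RM4 overlap.
RM2 starts before RM3 ends → RM3 and RM2 overlap.
RM5 starts after RM3 ends; RM3 is clear from here.
RM2 starts before RM4 ends → RM4 and RM2 overlap.
RM5 starts exactly when RM4 ends (back-to-back, no overlap); RM4 is clear from here.
RM5 starts before RM2 ends → RM2 and RM5 overlap.
RM7 starts after RM2 ends; RM2 is clear from here.
RM7 starts after RM5 ends; RM5 is clear from here.
RM6 starts before RM7 ends → RM7 and RM6 overlap.
Overlapping pairs: RM2 & RM3, RM2 & RM4, RM2 & RM5, RM3 & RM4, RM6 & RM7 — 5 in total.

5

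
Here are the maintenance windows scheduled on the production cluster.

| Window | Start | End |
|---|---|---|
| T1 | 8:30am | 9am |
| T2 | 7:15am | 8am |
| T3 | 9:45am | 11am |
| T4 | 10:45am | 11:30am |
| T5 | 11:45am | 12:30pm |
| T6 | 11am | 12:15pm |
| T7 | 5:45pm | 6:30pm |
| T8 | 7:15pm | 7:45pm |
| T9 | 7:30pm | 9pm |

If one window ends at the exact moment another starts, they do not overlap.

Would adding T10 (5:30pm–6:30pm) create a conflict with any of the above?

Yes — it overlaps T7

T2: ends 8am at or before T10 starts 5:30pm → clear.
T1: ends 9am at or before T10 starts 5:30pm → clear.
T3: ends 11am at or before T10 starts 5:30pm → clear.
T4: ends 11:30am at or before T10 starts 5:30pm → clear.
T6: ends 12:15pm at or before T10 starts 5:30pm → clear.
T5: ends 12:30pm at or before T10 starts 5:30pm → clear.
T7: starts 5:45pm before T10 ends 6:30pm, and ends 6:30pm after T10 starts 5:30pm → overlap.
T8: starts 7:15pm at or after T10 ends 6:30pm → clear.
T9: starts 7:30pm at or after T10 ends 6:30pm → clear.
T10 overlaps T7.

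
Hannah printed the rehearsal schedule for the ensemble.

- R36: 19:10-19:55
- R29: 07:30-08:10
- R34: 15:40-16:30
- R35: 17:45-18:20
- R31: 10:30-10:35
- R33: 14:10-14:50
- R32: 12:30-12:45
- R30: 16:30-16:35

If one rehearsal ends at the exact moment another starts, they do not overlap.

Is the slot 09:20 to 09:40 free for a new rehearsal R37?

R29: ends 08:10 at or before R37 starts 09:20 → clear.
R31: starts 10:30 at or after R37 ends 09:40 → clear.
R32: starts 12:30 at or after R37 ends 09:40 → clear.
R33: starts 14:10 at or after R37 ends 09:40 → clear.
R34: starts 15:40 at or after R37 ends 09:40 → clear.
R30: starts 16:30 at or after R37 ends 09:40 → clear.
R35: starts 17:45 at or after R37 ends 09:40 → clear.
R36: starts 19:10 at or after R37 ends 09:40 → clear.

Yes — the slot is free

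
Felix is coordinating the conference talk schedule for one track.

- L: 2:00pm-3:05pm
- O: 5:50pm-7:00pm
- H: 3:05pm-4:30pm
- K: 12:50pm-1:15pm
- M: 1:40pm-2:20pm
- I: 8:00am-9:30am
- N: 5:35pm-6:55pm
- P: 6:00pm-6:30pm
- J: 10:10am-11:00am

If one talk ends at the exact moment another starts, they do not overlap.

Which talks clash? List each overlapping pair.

Sorted by start: I, J, K, M, L, H, N, O, P.
J starts after I ends — done with I.
K starts after J ends — done with J.
M starts after K ends — done with K.
L starts before M ends → M and L overlap.
H starts after M ends — done with M.
H starts exactly when L ends (back-to-back, no overlap) — done with L.
N starts after H ends — done with H.
O starts before N ends → N and O overlap.
P starts before N ends → N and P overlap.
P starts before O ends → O and P overlap.

L & M, N & O, N & P, O & P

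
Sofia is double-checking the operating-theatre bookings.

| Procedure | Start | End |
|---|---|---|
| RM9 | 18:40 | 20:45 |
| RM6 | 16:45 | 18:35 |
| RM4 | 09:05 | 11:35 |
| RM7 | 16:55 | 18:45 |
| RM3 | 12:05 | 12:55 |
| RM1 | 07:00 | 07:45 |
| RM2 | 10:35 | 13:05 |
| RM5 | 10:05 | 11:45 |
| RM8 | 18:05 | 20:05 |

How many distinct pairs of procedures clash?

9

Two intervals overlap when each starts before the other ends.
Sorted by start: RM1, RM4, RM5, RM2, RM3, RM6, RM7, RM8, RM9.
RM4 starts after RM1 ends, so RM1 has no further overlaps.
RM5 starts before RM4 ends → RM4 and RM5 overlap.
RM2 starts before RM4 ends → RM4 and RM2 overlap.
RM3 starts after RM4 ends, so RM4 has no further overlaps.
RM2 starts before RM5 ends → RM5 and RM2 overlap.
RM3 starts after RM5 ends, so RM5 has no further overlaps.
RM3 starts before RM2 ends → RM2 and RM3 overlap.
RM6 starts after RM2 ends, so RM2 has no further overlaps.
RM6 starts after RM3 ends, so RM3 has no further overlaps.
RM7 starts before RM6 ends → RM6 and RM7 overlap.
RM8 starts before RM6 ends → RM6 and RM8 overlap.
RM9 starts after RM6 ends.
RM8 starts before RM7 ends → RM7 and RM8 overlap.
RM9 starts before RM7 ends → RM7 and RM9 overlap.
RM9 starts before RM8 ends → RM8 and RM9 overlap.
Overlapping pairs: RM2 & RM3, RM2 & RM4, RM2 & RM5, RM4 & RM5, RM6 & RM7, RM6 & RM8, RM7 & RM8, RM7 & RM9, RM8 & RM9 — 9 in total.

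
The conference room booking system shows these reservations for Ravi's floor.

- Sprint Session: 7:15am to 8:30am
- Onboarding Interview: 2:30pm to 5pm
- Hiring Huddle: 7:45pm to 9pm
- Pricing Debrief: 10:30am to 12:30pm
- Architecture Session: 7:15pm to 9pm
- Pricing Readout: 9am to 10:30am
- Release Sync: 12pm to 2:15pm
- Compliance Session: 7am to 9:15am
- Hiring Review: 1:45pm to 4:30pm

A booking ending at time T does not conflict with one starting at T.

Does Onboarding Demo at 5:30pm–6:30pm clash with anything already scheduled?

No — it doesn't clash with anything

Compliance Session: ends 9:15am at or before Onboarding Demo starts 5:30pm → clear.
Sprint Session: ends 8:30am at or before Onboarding Demo starts 5:30pm → clear.
Pricing Readout: ends 10:30am at or before Onboarding Demo starts 5:30pm → clear.
Pricing Debrief: ends 12:30pm at or before Onboarding Demo starts 5:30pm → clear.
Release Sync: ends 2:15pm at or before Onboarding Demo starts 5:30pm → clear.
Hiring Review: ends 4:30pm at or before Onboarding Demo starts 5:30pm → clear.
Onboarding Interview: ends 5pm at or before Onboarding Demo starts 5:30pm → clear.
Architecture Session: starts 7:15pm at or after Onboarding Demo ends 6:30pm → clear.
Hiring Huddle: starts 7:45pm at or after Onboarding Demo ends 6:30pm → clear.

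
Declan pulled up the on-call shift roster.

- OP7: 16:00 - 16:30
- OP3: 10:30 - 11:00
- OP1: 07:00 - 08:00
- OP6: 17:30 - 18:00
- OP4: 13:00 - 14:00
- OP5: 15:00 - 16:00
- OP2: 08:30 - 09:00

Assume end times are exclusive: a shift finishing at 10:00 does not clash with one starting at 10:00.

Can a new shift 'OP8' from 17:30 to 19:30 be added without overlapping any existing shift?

OP1: ends 08:00 at or before OP8 starts 17:30 → clear.
OP2: ends 09:00 at or before OP8 starts 17:30 → clear.
OP3: ends 11:00 at or before OP8 starts 17:30 → clear.
OP4: ends 14:00 at or before OP8 starts 17:30 → clear.
OP5: ends 16:00 at or before OP8 starts 17:30 → clear.
OP7: ends 16:30 at or before OP8 starts 17:30 → clear.
OP6: starts 17:30 before OP8 ends 19:30, and ends 18:00 after OP8 starts 17:30 → overlap.
OP8 overlaps OP6.

No — it overlaps OP6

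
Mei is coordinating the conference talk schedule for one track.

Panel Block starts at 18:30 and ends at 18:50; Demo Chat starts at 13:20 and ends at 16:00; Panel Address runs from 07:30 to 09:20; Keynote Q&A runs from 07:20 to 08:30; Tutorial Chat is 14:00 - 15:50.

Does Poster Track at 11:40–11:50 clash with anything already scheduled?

Keynote Q&A: ends 08:30 at or before Poster Track starts 11:40 → clear.
Panel Address: ends 09:20 at or before Poster Track starts 11:40 → clear.
Demo Chat: starts 13:20 at or after Poster Track ends 11:50 → clear.
Tutorial Chat: starts 14:00 at or after Poster Track ends 11:50 → clear.
Panel Block: starts 18:30 at or after Poster Track ends 11:50 → clear.

No — it doesn't clash with anything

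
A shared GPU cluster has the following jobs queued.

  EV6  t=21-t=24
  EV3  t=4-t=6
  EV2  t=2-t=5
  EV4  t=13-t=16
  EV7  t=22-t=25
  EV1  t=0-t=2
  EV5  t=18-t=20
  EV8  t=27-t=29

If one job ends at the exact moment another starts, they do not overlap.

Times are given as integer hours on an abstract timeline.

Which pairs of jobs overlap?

EV2 & EV3, EV6 & EV7

Two intervals overlap when each starts before the other ends.
Sorted by start: EV1, EV2, EV3, EV4, EV5, EV6, EV7, EV8.
EV2 starts exactly when EV1 ends (back-to-back, no overlap) — done with EV1.
EV3 starts before EV2 ends → EV2 and EV3 overlap.
EV4 starts after EV2 ends — done with EV2.
EV4 starts after EV3 ends — done with EV3.
EV5 starts after EV4 ends — done with EV4.
EV6 starts after EV5 ends — done with EV5.
EV7 starts before EV6 ends → EV6 and EV7 overlap.
EV8 starts after EV6 ends.
EV8 starts after EV7 ends.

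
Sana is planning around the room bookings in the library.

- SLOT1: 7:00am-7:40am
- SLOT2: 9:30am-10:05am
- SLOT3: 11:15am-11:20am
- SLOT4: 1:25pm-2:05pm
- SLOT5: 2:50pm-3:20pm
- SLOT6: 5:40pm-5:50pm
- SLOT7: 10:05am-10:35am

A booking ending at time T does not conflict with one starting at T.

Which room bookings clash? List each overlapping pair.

no overlapping pairs

Two intervals overlap when each starts before the other ends.
Sorted by start: SLOT1, SLOT2, SLOT7, SLOT3, SLOT4, SLOT5, SLOT6.
SLOT2 starts after SLOT1 ends, so nothing later overlaps SLOT1 either.
SLOT7 starts exactly when SLOT2 ends (back-to-back, no overlap), so nothing later overlaps SLOT2 either.
SLOT3 starts after SLOT7 ends, so nothing later overlaps SLOT7 either.
SLOT4 starts after SLOT3 ends, so nothing later overlaps SLOT3 either.
SLOT5 starts after SLOT4 ends, so nothing later overlaps SLOT4 either.
SLOT6 starts after SLOT5 ends.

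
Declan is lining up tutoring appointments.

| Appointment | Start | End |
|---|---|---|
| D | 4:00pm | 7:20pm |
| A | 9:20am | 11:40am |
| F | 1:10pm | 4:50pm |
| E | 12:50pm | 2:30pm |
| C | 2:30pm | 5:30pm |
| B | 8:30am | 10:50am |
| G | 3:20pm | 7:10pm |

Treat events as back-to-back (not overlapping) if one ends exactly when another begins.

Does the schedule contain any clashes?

Yes

Check each pair: they overlap iff neither finishes before the other starts.
Sorted by start: B, A, E, F, C, G, D.
A starts before B ends → B and A overlap.
That's a conflict, so the schedule is not conflict-free.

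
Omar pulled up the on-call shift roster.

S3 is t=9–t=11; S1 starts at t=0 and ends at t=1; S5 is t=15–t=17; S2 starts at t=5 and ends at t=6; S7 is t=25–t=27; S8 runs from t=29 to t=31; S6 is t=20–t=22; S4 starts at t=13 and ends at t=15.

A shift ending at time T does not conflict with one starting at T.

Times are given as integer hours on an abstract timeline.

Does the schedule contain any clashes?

No

Sorted by start: S1, S2, S3, S4, S5, S6, S7, S8.
S2 starts after S1 ends — done with S1.
S3 starts after S2 ends — done with S2.
S4 starts after S3 ends — done with S3.
S5 starts exactly when S4 ends (back-to-back, no overlap) — done with S4.
S6 starts after S5 ends — done with S5.
S7 starts after S6 ends — done with S6.
S8 starts after S7 ends.
Every pair is clear; the schedule has no overlaps.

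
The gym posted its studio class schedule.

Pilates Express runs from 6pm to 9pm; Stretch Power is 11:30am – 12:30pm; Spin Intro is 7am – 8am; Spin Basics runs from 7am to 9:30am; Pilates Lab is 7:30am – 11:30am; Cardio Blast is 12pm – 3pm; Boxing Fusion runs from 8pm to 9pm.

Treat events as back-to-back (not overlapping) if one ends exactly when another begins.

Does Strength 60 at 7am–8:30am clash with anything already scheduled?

Spin Basics: starts 7am before Strength 60 ends 8:30am, and ends 9:30am after Strength 60 starts 7am → overlap.
Spin Intro: starts 7am before Strength 60 ends 8:30am, and ends 8am after Strength 60 starts 7am → overlap.
Pilates Lab: starts 7:30am before Strength 60 ends 8:30am, and ends 11:30am after Strength 60 starts 7am → overlap.
Stretch Power: starts 11:30am at or after Strength 60 ends 8:30am → clear.
Cardio Blast: starts 12pm at or after Strength 60 ends 8:30am → clear.
Pilates Express: starts 6pm at or after Strength 60 ends 8:30am → clear.
Boxing Fusion: starts 8pm at or after Strength 60 ends 8:30am → clear.
Strength 60 overlaps Spin Basics, Spin Intro, Pilates Lab.

Yes — it overlaps Pilates Lab, Spin Basics, Spin Intro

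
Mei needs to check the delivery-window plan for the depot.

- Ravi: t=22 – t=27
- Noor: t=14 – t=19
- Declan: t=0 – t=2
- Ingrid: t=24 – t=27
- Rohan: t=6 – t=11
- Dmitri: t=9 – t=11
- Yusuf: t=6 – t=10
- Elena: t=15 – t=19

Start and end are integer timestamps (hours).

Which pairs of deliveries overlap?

Dmitri & Rohan, Dmitri & Yusuf, Elena & Noor, Ingrid & Ravi, Rohan & Yusuf

Sorted by start: Declan, Rohan, Yusuf, Dmitri, Noor, Elena, Ravi, Ingrid.
Rohan starts after Declan ends, so nothing later overlaps Declan either.
Yusuf starts before Rohan ends → Rohan and Yusuf overlap.
Dmitri starts before Rohan ends → Rohan and Dmitri overlap.
Noor starts after Rohan ends, so nothing later overlaps Rohan either.
Dmitri starts before Yusuf ends → Yusuf and Dmitri overlap.
Noor starts after Yusuf ends, so nothing later overlaps Yusuf either.
Noor starts after Dmitri ends, so nothing later overlaps Dmitri either.
Elena starts before Noor ends → Noor and Elena overlap.
Ravi starts after Noor ends, so nothing later overlaps Noor either.
Ravi starts after Elena ends, so nothing later overlaps Elena either.
Ingrid starts before Ravi ends → Ravi and Ingrid overlap.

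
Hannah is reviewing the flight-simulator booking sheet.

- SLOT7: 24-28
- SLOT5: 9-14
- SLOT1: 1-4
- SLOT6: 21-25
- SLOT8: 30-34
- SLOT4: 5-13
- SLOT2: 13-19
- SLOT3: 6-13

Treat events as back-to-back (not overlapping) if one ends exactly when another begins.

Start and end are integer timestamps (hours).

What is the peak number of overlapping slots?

3

Sweep the timeline, counting +1 at each start and −1 at each end (ends before starts at a tie):
1 start SLOT1 → 1
4 end SLOT1 → 0
5 start SLOT4 → 1
6 start SLOT3 → 2
9 start SLOT5 → 3
13 end SLOT3 → 2
13 end SLOT4 → 1
13 start SLOT2 → 2
14 end SLOT5 → 1
19 end SLOT2 → 0
21 start SLOT6 → 1
24 start SLOT7 → 2
25 end SLOT6 → 1
28 end SLOT7 → 0
30 start SLOT8 → 1
34 end SLOT8 → 0
Peak is 3, at 9 (SLOT3, SLOT4, SLOT5).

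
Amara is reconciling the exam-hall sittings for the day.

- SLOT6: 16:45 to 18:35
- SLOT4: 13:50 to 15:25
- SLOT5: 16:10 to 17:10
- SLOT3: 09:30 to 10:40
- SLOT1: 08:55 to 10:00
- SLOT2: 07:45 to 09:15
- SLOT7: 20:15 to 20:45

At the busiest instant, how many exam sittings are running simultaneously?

2

Sweep the timeline, counting +1 at each start and −1 at each end (ends before starts at a tie):
07:45 start SLOT2 → 1
08:55 start SLOT1 → 2
09:15 end SLOT2 → 1
09:30 start SLOT3 → 2
10:00 end SLOT1 → 1
10:40 end SLOT3 → 0
13:50 start SLOT4 → 1
15:25 end SLOT4 → 0
16:10 start SLOT5 → 1
16:45 start SLOT6 → 2
17:10 end SLOT5 → 1
18:35 end SLOT6 → 0
20:15 start SLOT7 → 1
20:45 end SLOT7 → 0
Peak is 2, at 08:55 (SLOT1, SLOT2).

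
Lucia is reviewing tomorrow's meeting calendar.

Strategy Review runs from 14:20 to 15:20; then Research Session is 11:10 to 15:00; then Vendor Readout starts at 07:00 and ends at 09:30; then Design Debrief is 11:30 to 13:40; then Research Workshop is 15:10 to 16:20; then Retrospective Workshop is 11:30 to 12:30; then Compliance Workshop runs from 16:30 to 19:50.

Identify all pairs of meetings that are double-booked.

Sorted by start: Vendor Readout, Research Session, Retrospective Workshop, Design Debrief, Strategy Review, Research Workshop, Compliance Workshop.
Research Session starts after Vendor Readout ends; Vendor Readout is clear from here.
Retrospective Workshop starts before Research Session ends → Research Session and Retrospective Workshop overlap.
Design Debrief starts before Research Session ends → Research Session and Design Debrief overlap.
Strategy Review starts before Research Session ends → Research Session and Strategy Review overlap.
Research Workshop starts after Research Session ends; Research Session is clear from here.
Design Debrief starts before Retrospective Workshop ends → Retrospective Workshop and Design Debrief overlap.
Strategy Review starts after Retrospective Workshop ends; Retrospective Workshop is clear from here.
Strategy Review starts after Design Debrief ends; Design Debrief is clear from here.
Research Workshop starts before Strategy Review ends → Strategy Review and Research Workshop overlap.
Compliance Workshop starts after Strategy Review ends.
Compliance Workshop starts after Research Workshop ends.

Design Debrief & Research Session, Design Debrief & Retrospective Workshop, Research Session & Retrospective Workshop, Research Session & Strategy Review, Research Workshop & Strategy Review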